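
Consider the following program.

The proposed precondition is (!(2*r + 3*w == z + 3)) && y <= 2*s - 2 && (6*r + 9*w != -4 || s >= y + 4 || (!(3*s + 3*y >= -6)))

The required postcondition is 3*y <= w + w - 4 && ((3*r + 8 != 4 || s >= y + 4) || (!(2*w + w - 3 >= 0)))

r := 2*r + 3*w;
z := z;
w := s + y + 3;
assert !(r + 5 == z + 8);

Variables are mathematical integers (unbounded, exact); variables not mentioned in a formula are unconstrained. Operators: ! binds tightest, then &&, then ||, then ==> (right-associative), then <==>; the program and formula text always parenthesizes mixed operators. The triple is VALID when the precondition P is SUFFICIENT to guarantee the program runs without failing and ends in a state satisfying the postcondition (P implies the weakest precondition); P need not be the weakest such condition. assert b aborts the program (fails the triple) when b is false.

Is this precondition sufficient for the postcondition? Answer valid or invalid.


Working backward. After the program, the postcondition 3*y <= w + w - 4 && ((3*r + 8 != 4 || s >= y + 4) || (!(2*w + w - 3 >= 0))) must hold; in canonical form it is 3*y <= 2*w - 4 && (3*r != -4 || s >= y + 4 || (!(3*w >= 3))).
Before assert !(r + 5 == z + 8): (!(r == z + 3)) && 3*y <= 2*w - 4 && (3*r != -4 || s >= y + 4 || (!(3*w >= 3)))
Before w := s + y + 3: (!(r == z + 3)) && y <= 2*s + 2 && (3*r != -4 || s >= y + 4 || (!(3*s + 3*y >= -6)))
Before z := z: (!(r == z + 3)) && y <= 2*s + 2 && (3*r != -4 || s >= y + 4 || (!(3*s + 3*y >= -6)))
Before r := 2*r + 3*w: (!(2*r + 3*w == z + 3)) && y <= 2*s + 2 && (6*r + 9*w != -4 || s >= y + 4 || (!(3*s + 3*y >= -6)))
The weakest precondition is (!(2*r + 3*w == z + 3)) && y <= 2*s + 2 && (6*r + 9*w != -4 || s >= y + 4 || (!(3*s + 3*y >= -6))).
Check whether (!(2*r + 3*w == z + 3)) && y <= 2*s - 2 && (6*r + 9*w != -4 || s >= y + 4 || (!(3*s + 3*y >= -6))) implies it.
Every state satisfying the precondition satisfies the weakest precondition: the implication holds.
Answer: valid


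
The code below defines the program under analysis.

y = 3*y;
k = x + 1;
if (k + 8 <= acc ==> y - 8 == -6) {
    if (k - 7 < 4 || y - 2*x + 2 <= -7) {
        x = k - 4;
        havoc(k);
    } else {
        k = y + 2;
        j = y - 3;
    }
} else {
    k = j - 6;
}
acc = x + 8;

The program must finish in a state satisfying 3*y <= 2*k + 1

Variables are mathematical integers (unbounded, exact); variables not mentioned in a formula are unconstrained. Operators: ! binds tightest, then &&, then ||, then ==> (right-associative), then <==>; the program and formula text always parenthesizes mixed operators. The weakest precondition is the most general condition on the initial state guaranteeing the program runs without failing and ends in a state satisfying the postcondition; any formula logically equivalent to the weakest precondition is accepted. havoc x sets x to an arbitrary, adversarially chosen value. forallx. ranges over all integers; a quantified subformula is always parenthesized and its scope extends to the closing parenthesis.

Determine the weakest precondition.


Working backward. After the program, 3*y <= 2*k + 1 must hold.
Before acc := x + 8: 3*y <= 2*k + 1
Then branch requires ((k < 11 || y <= 2*x - 9) ==> (forall k_1. 3*y <= 2*k_1 + 1)) && ((!(k < 11 || y <= 2*x - 9)) ==> y <= 5); else branch requires 3*y <= 2*j - 11.
Before the if: ((k <= acc - 8 ==> y == 2) ==> (((k < 11 || y <= 2*x - 9) ==> (forall k_1. 3*y <= 2*k_1 + 1)) && ((!(k < 11 || y <= 2*x - 9)) ==> y <= 5))) && ((!(k <= acc - 8 ==> y == 2)) ==> 3*y <= 2*j - 11)
Before k := x + 1: ((x <= acc - 9 ==> y == 2) ==> (((x < 10 || y <= 2*x - 9) ==> (forall k_1. 3*y <= 2*k_1 + 1)) && ((!(x < 10 || y <= 2*x - 9)) ==> y <= 5))) && ((!(x <= acc - 9 ==> y == 2)) ==> 3*y <= 2*j - 11)
Before y := 3*y: ((x <= acc - 9 ==> 3*y == 2) ==> (((x < 10 || 3*y <= 2*x - 9) ==> (forall k_1. 9*y <= 2*k_1 + 1)) && ((!(x < 10 || 3*y <= 2*x - 9)) ==> 3*y <= 5))) && ((!(x <= acc - 9 ==> 3*y == 2)) ==> 9*y <= 2*j - 11)
Answer: WP = ((x <= acc - 9 ==> 3*y == 2) ==> (((x < 10 || 3*y <= 2*x - 9) ==> (forall k_1. 9*y <= 2*k_1 + 1)) && ((!(x < 10 || 3*y <= 2*x - 9)) ==> 3*y <= 5))) && ((!(x <= acc - 9 ==> 3*y == 2)) ==> 9*y <= 2*j - 11)


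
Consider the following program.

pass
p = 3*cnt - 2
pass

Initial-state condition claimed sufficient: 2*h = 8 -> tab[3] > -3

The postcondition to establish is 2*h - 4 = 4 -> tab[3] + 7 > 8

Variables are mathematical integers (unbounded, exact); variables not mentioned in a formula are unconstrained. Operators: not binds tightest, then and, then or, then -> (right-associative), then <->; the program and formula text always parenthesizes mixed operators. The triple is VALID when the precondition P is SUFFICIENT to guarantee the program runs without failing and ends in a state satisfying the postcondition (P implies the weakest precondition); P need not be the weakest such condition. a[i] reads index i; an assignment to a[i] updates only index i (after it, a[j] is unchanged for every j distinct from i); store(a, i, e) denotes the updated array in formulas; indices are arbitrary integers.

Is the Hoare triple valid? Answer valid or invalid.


Working backward. After the program, the postcondition 2*h - 4 = 4 -> tab[3] + 7 > 8 must hold; in canonical form it is 2*h = 8 -> tab[3] > 1.
Before skip: 2*h = 8 -> tab[3] > 1
Before p := 3*cnt - 2: 2*h = 8 -> tab[3] > 1
Before skip: 2*h = 8 -> tab[3] > 1
The weakest precondition is 2*h = 8 -> tab[3] > 1.
Check whether 2*h = 8 -> tab[3] > -3 implies it.
Countermodel: at the initial state h = 4, tab = {[3] = 0, elsewhere 0}, the precondition holds but the weakest precondition fails.
Answer: invalid


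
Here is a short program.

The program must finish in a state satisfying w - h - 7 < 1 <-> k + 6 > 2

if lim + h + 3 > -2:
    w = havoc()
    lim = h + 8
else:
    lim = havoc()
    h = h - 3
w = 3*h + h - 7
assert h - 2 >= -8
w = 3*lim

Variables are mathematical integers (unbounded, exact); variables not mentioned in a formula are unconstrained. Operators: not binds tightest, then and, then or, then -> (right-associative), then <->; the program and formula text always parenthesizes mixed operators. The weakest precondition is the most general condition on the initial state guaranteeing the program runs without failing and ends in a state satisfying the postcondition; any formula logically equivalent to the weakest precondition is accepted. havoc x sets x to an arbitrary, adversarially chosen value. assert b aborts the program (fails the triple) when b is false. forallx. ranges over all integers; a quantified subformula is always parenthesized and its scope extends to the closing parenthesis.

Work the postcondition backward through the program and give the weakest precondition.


Working backward. After the program, the postcondition w - h - 7 < 1 <-> k + 6 > 2 must hold; in canonical form it is w < h + 8 <-> k > -4.
Before w := 3*lim: 3*lim < h + 8 <-> k > -4
Before assert h - 2 >= -8: h >= -6 and (3*lim < h + 8 <-> k > -4)
Before w := 3*h + h - 7: h >= -6 and (3*lim < h + 8 <-> k > -4)
Then branch requires h >= -6 and (2*h < -16 <-> k > -4); else branch requires forall lim_1. (h >= -3 and (3*lim_1 < h + 5 <-> k > -4)).
Before the if: (h + lim > -5 -> (h >= -6 and (2*h < -16 <-> k > -4))) and ((not (h + lim > -5)) -> (forall lim_1. (h >= -3 and (3*lim_1 < h + 5 <-> k > -4))))
Answer: WP = (h + lim > -5 -> (h >= -6 and (2*h < -16 <-> k > -4))) and ((not (h + lim > -5)) -> (forall lim_1. (h >= -3 and (3*lim_1 < h + 5 <-> k > -4))))


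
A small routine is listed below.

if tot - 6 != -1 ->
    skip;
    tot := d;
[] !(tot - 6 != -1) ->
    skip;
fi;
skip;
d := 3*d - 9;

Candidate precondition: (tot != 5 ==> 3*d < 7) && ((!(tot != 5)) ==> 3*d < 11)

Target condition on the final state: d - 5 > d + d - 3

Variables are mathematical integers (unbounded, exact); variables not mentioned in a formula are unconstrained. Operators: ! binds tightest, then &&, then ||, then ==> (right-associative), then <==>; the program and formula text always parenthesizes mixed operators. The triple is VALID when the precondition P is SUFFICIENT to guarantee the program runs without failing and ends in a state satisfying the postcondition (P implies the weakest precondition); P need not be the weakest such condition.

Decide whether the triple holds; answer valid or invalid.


Working backward. After the program, the postcondition d - 5 > d + d - 3 must hold; in canonical form it is d < -2.
Before d := 3*d - 9: 3*d < 7
Before skip: 3*d < 7
Then branch requires 3*d < 7; else branch requires 3*d < 7.
Before the if: (tot != 5 ==> 3*d < 7) && ((!(tot != 5)) ==> 3*d < 7)
The weakest precondition is (tot != 5 ==> 3*d < 7) && ((!(tot != 5)) ==> 3*d < 7).
Check whether (tot != 5 ==> 3*d < 7) && ((!(tot != 5)) ==> 3*d < 11) implies it.
Countermodel: at the initial state d = 3, tot = 5, the precondition holds but the weakest precondition fails.
Answer: invalid


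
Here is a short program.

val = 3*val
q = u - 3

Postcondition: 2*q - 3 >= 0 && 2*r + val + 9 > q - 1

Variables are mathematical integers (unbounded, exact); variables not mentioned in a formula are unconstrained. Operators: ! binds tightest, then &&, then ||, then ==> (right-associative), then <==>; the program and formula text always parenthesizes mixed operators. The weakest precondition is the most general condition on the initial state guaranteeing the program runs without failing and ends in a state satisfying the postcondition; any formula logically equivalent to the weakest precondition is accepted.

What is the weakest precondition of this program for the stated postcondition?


Working backward. After the program, the postcondition 2*q - 3 >= 0 && 2*r + val + 9 > q - 1 must hold; in canonical form it is 2*q >= 3 && 2*r + val > q - 10.
Before q := u - 3: 2*u >= 9 && 2*r + val > u - 13
Before val := 3*val: 2*u >= 9 && 2*r + 3*val > u - 13
Answer: WP = 2*u >= 9 && 2*r + 3*val > u - 13


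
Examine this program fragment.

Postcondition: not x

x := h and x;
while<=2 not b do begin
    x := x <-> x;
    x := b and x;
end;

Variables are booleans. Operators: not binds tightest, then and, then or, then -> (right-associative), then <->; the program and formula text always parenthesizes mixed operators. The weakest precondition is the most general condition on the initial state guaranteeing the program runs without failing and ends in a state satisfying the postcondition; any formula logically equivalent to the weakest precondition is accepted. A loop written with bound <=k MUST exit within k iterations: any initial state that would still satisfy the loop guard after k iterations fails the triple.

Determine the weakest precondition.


Working backward. After the program, not x must hold.
Before the loop (bound <=2), unroll the exhaustion recursion (WP_0 = exit-now case; WP_j = one more guarded iteration, up to j = 2):
  WP_0: b and (not x)
  WP_1: b and (b -> (not x))
  WP_2: ((not b) -> (b and (b -> (not b)))) and (b -> (not x))
So before the loop: ((not b) -> (b and (b -> (not b)))) and (b -> (not x))
Before x := h and x: ((not b) -> (b and (b -> (not b)))) and (b -> (not (h and x)))
Answer: WP = ((not b) -> (b and (b -> (not b)))) and (b -> (not (h and x)))


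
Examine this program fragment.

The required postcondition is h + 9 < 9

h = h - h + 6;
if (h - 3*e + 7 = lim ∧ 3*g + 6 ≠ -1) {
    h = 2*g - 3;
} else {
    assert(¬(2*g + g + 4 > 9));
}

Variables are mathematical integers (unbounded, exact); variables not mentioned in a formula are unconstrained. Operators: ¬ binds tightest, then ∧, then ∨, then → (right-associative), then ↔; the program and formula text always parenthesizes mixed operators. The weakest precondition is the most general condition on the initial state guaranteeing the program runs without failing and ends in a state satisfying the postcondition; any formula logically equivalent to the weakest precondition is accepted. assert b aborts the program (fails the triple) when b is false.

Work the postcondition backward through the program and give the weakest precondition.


Working backward. After the program, the postcondition h + 9 < 9 must hold; in canonical form it is h < 0.
Then branch requires 2*g < 3; else branch requires (¬(3*g > 5)) ∧ h < 0.
Before the if: ((h = 3*e + lim - 7 ∧ 3*g ≠ -7) → 2*g < 3) ∧ ((¬(h = 3*e + lim - 7 ∧ 3*g ≠ -7)) → ((¬(3*g > 5)) ∧ h < 0))
Before h := h - h + 6: ((3*e + lim = 13 ∧ 3*g ≠ -7) → 2*g < 3) ∧ 3*e + lim = 13 ∧ 3*g ≠ -7
Answer: WP = ((3*e + lim = 13 ∧ 3*g ≠ -7) → 2*g < 3) ∧ 3*e + lim = 13 ∧ 3*g ≠ -7


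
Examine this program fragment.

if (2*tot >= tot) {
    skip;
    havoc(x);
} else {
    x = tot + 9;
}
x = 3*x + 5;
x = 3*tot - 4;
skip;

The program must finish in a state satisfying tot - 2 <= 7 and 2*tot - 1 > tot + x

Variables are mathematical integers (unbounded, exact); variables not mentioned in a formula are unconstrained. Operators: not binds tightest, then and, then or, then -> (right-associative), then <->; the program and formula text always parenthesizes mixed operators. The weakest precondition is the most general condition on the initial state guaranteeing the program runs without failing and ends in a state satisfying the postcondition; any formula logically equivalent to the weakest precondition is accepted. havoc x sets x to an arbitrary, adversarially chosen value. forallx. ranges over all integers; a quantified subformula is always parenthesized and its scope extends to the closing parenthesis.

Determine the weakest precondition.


Working backward. After the program, the postcondition tot - 2 <= 7 and 2*tot - 1 > tot + x must hold; in canonical form it is tot <= 9 and tot > x + 1.
Before skip: tot <= 9 and tot > x + 1
Before x := 3*tot - 4: tot <= 9 and 2*tot < 3
Before x := 3*x + 5: tot <= 9 and 2*tot < 3
Then branch requires tot <= 9 and 2*tot < 3; else branch requires tot <= 9 and 2*tot < 3.
Before the if: (tot >= 0 -> (tot <= 9 and 2*tot < 3)) and ((not (tot >= 0)) -> (tot <= 9 and 2*tot < 3))
Answer: WP = (tot >= 0 -> (tot <= 9 and 2*tot < 3)) and ((not (tot >= 0)) -> (tot <= 9 and 2*tot < 3))


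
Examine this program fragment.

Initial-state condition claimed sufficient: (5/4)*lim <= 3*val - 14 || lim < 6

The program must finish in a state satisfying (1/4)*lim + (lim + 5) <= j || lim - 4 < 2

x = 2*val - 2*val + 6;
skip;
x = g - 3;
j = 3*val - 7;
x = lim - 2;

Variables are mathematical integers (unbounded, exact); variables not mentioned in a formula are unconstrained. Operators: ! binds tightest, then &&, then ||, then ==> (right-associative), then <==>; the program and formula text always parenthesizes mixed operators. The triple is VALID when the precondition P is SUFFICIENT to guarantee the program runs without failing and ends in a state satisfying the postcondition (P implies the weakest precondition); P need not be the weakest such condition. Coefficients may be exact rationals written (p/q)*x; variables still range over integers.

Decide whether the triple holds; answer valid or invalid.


Working backward. After the program, the postcondition (1/4)*lim + (lim + 5) <= j || lim - 4 < 2 must hold; in canonical form it is (5/4)*lim <= j - 5 || lim < 6.
Before x := lim - 2: (5/4)*lim <= j - 5 || lim < 6
Before j := 3*val - 7: (5/4)*lim <= 3*val - 12 || lim < 6
Before x := g - 3: (5/4)*lim <= 3*val - 12 || lim < 6
Before skip: (5/4)*lim <= 3*val - 12 || lim < 6
Before x := 2*val - 2*val + 6: (5/4)*lim <= 3*val - 12 || lim < 6
The weakest precondition is (5/4)*lim <= 3*val - 12 || lim < 6.
Check whether (5/4)*lim <= 3*val - 14 || lim < 6 implies it.
Every state satisfying the precondition satisfies the weakest precondition: the implication holds.
Answer: valid


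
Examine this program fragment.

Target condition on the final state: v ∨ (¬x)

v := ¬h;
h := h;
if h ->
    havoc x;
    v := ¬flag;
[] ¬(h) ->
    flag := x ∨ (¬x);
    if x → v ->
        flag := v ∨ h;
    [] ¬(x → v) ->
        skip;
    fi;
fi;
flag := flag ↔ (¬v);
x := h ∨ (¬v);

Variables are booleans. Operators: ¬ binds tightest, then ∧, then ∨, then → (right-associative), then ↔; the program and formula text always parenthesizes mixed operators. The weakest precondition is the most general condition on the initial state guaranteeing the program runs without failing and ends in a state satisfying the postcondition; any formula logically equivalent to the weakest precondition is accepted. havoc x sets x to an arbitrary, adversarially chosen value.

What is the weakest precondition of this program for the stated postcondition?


Working backward. After the program, v ∨ (¬x) must hold.
Before x := h ∨ (¬v): v ∨ (¬(h ∨ (¬v)))
Before flag := flag ↔ (¬v): v ∨ (¬(h ∨ (¬v)))
Then branch requires (¬flag) ∨ (¬(h ∨ flag)); else branch requires ((x → v) → (v ∨ (¬(h ∨ (¬v))))) ∧ ((¬(x → v)) → (v ∨ (¬(h ∨ (¬v))))).
Before the if: (h → ((¬flag) ∨ (¬(h ∨ flag)))) ∧ ((¬h) → (((x → v) → (v ∨ (¬(h ∨ (¬v))))) ∧ ((¬(x → v)) → (v ∨ (¬(h ∨ (¬v)))))))
Before h := h: (h → ((¬flag) ∨ (¬(h ∨ flag)))) ∧ ((¬h) → (((x → v) → (v ∨ (¬(h ∨ (¬v))))) ∧ ((¬(x → v)) → (v ∨ (¬(h ∨ (¬v)))))))
Before v := ¬h: (h → ((¬flag) ∨ (¬(h ∨ flag)))) ∧ ((¬h) → (((x → (¬h)) → (¬h)) ∧ ((¬(x → (¬h))) → (¬h))))
Answer: WP = (h → ((¬flag) ∨ (¬(h ∨ flag)))) ∧ ((¬h) → (((x → (¬h)) → (¬h)) ∧ ((¬(x → (¬h))) → (¬h))))


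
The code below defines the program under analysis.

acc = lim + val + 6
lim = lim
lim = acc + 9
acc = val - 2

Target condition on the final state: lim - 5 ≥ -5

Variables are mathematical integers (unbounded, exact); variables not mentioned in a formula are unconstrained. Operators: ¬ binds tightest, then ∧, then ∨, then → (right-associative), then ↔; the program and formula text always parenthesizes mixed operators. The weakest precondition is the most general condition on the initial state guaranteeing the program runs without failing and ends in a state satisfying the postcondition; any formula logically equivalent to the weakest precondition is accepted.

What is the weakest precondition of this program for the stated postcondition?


Working backward. After the program, the postcondition lim - 5 ≥ -5 must hold; in canonical form it is lim ≥ 0.
Before acc := val - 2: lim ≥ 0
Before lim := acc + 9: acc ≥ -9
Before lim := lim: acc ≥ -9
Before acc := lim + val + 6: lim + val ≥ -15
Answer: WP = lim + val ≥ -15


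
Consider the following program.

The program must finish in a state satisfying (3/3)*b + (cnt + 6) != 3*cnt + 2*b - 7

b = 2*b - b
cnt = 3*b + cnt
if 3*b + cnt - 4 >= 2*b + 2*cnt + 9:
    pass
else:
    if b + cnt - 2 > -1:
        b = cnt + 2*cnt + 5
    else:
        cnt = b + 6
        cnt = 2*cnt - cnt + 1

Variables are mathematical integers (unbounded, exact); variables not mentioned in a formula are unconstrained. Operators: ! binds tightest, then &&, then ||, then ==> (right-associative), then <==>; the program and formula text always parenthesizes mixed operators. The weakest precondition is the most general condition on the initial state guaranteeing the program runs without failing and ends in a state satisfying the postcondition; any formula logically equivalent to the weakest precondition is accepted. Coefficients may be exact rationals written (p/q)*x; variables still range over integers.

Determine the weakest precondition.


Working backward. After the program, the postcondition (3/3)*b + (cnt + 6) != 3*cnt + 2*b - 7 must hold; in canonical form it is b + 2*cnt != 13.
Then branch requires b + 2*cnt != 13; else branch requires (b + cnt > 1 ==> 5*cnt != 8) && ((!(b + cnt > 1)) ==> 3*b != -1).
Before the if: (b >= cnt + 13 ==> b + 2*cnt != 13) && ((!(b >= cnt + 13)) ==> ((b + cnt > 1 ==> 5*cnt != 8) && ((!(b + cnt > 1)) ==> 3*b != -1)))
Before cnt := 3*b + cnt: (2*b + cnt <= -13 ==> 7*b + 2*cnt != 13) && ((!(2*b + cnt <= -13)) ==> ((4*b + cnt > 1 ==> 15*b + 5*cnt != 8) && ((!(4*b + cnt > 1)) ==> 3*b != -1)))
Before b := 2*b - b: (2*b + cnt <= -13 ==> 7*b + 2*cnt != 13) && ((!(2*b + cnt <= -13)) ==> ((4*b + cnt > 1 ==> 15*b + 5*cnt != 8) && ((!(4*b + cnt > 1)) ==> 3*b != -1)))
Answer: WP = (2*b + cnt <= -13 ==> 7*b + 2*cnt != 13) && ((!(2*b + cnt <= -13)) ==> ((4*b + cnt > 1 ==> 15*b + 5*cnt != 8) && ((!(4*b + cnt > 1)) ==> 3*b != -1)))


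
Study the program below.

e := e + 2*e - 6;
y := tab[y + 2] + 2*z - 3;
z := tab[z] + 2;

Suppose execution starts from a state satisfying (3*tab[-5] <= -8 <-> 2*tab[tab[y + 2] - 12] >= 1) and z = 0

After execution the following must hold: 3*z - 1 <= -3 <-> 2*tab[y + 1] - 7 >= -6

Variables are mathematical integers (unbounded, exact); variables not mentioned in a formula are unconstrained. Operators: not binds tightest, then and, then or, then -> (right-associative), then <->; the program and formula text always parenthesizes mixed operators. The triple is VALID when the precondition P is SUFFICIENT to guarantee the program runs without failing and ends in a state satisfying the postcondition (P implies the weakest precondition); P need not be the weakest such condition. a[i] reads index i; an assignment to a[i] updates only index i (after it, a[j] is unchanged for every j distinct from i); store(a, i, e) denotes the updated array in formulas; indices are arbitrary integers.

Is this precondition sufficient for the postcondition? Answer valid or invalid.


Working backward. After the program, the postcondition 3*z - 1 <= -3 <-> 2*tab[y + 1] - 7 >= -6 must hold; in canonical form it is 3*z <= -2 <-> 2*tab[y + 1] >= 1.
Before z := tab[z] + 2: 3*tab[z] <= -8 <-> 2*tab[y + 1] >= 1
Before y := tab[y + 2] + 2*z - 3: 3*tab[z] <= -8 <-> 2*tab[tab[y + 2] + 2*z - 2] >= 1
Before e := e + 2*e - 6: 3*tab[z] <= -8 <-> 2*tab[tab[y + 2] + 2*z - 2] >= 1
The weakest precondition is 3*tab[z] <= -8 <-> 2*tab[tab[y + 2] + 2*z - 2] >= 1.
Check whether (3*tab[-5] <= -8 <-> 2*tab[tab[y + 2] - 12] >= 1) and z = 0 implies it.
Countermodel: at the initial state tab = {[-5] = 7040, [0] = -3, [2] = 15521, [15509] = -6516, [15519] = -30152, elsewhere -30152}, y = 0, z = 0, the precondition holds but the weakest precondition fails.
Answer: invalid


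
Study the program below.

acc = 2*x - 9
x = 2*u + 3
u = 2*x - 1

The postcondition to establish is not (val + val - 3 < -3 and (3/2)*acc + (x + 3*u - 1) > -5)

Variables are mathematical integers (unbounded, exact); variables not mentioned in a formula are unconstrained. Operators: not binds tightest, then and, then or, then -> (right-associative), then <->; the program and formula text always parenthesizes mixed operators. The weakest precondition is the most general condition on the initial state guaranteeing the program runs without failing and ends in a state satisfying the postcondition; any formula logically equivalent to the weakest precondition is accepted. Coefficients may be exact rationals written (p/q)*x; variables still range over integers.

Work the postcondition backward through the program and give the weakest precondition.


Working backward. After the program, the postcondition not (val + val - 3 < -3 and (3/2)*acc + (x + 3*u - 1) > -5) must hold; in canonical form it is not (2*val < 0 and (3/2)*acc + 3*u + x > -4).
Before u := 2*x - 1: not (2*val < 0 and (3/2)*acc + 7*x > -1)
Before x := 2*u + 3: not (2*val < 0 and (3/2)*acc + 14*u > -22)
Before acc := 2*x - 9: not (2*val < 0 and 14*u + 3*x > -17/2)
Answer: WP = not (2*val < 0 and 14*u + 3*x > -17/2)


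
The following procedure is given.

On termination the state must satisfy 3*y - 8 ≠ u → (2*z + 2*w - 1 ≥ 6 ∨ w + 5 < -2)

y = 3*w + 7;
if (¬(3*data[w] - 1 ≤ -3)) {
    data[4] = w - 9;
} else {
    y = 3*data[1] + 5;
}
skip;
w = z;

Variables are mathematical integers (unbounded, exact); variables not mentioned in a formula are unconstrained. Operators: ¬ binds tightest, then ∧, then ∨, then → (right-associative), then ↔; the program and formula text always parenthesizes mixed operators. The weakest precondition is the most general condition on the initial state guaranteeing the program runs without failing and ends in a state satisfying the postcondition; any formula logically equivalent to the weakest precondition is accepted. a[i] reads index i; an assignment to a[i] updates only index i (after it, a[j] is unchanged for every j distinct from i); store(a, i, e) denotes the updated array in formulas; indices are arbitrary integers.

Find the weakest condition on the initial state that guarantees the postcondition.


Working backward. After the program, the postcondition 3*y - 8 ≠ u → (2*z + 2*w - 1 ≥ 6 ∨ w + 5 < -2) must hold; in canonical form it is 3*y ≠ u + 8 → (2*w + 2*z ≥ 7 ∨ w < -7).
Before w := z: 3*y ≠ u + 8 → (4*z ≥ 7 ∨ z < -7)
Before skip: 3*y ≠ u + 8 → (4*z ≥ 7 ∨ z < -7)
Then branch requires 3*y ≠ u + 8 → (4*z ≥ 7 ∨ z < -7); else branch requires 9*data[1] ≠ u - 7 → (4*z ≥ 7 ∨ z < -7).
Before the if: ((¬(3*data[w] ≤ -2)) → (3*y ≠ u + 8 → (4*z ≥ 7 ∨ z < -7))) ∧ (3*data[w] ≤ -2 → (9*data[1] ≠ u - 7 → (4*z ≥ 7 ∨ z < -7)))
Before y := 3*w + 7: ((¬(3*data[w] ≤ -2)) → (9*w ≠ u - 13 → (4*z ≥ 7 ∨ z < -7))) ∧ (3*data[w] ≤ -2 → (9*data[1] ≠ u - 7 → (4*z ≥ 7 ∨ z < -7)))
Answer: WP = ((¬(3*data[w] ≤ -2)) → (9*w ≠ u - 13 → (4*z ≥ 7 ∨ z < -7))) ∧ (3*data[w] ≤ -2 → (9*data[1] ≠ u - 7 → (4*z ≥ 7 ∨ z < -7)))


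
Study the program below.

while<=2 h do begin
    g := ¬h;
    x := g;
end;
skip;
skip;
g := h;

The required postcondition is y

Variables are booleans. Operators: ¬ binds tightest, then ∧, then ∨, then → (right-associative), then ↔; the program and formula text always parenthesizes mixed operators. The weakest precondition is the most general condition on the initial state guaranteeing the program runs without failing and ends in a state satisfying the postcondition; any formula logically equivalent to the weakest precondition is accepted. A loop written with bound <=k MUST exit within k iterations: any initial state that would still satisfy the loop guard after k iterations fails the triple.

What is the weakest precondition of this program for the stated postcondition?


Working backward. After the program, y must hold.
Before g := h: y
Before skip: y
Before skip: y
Before the loop (bound <=2), unroll the exhaustion recursion (WP_0 = exit-now case; WP_j = one more guarded iteration, up to j = 2):
  WP_0: (¬h) ∧ y
  WP_1: (h → ((¬h) ∧ y)) ∧ ((¬h) → y)
  WP_2: (h → ((h → ((¬h) ∧ y)) ∧ ((¬h) → y))) ∧ ((¬h) → y)
So before the loop: (h → ((h → ((¬h) ∧ y)) ∧ ((¬h) → y))) ∧ ((¬h) → y)
Answer: WP = (h → ((h → ((¬h) ∧ y)) ∧ ((¬h) → y))) ∧ ((¬h) → y)


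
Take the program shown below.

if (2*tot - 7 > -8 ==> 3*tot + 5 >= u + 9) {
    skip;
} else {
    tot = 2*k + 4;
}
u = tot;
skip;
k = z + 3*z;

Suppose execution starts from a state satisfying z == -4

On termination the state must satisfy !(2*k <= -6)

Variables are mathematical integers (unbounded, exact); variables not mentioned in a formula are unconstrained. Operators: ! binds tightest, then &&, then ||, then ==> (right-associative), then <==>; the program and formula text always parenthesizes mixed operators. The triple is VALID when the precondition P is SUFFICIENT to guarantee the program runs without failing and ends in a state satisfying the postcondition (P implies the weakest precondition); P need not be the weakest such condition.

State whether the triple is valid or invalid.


Working backward. After the program, !(2*k <= -6) must hold.
Before k := z + 3*z: !(8*z <= -6)
Before skip: !(8*z <= -6)
Before u := tot: !(8*z <= -6)
Then branch requires !(8*z <= -6); else branch requires !(8*z <= -6).
Before the if: ((2*tot > -1 ==> 3*tot >= u + 4) ==> (!(8*z <= -6))) && ((!(2*tot > -1 ==> 3*tot >= u + 4)) ==> (!(8*z <= -6)))
The weakest precondition is ((2*tot > -1 ==> 3*tot >= u + 4) ==> (!(8*z <= -6))) && ((!(2*tot > -1 ==> 3*tot >= u + 4)) ==> (!(8*z <= -6))).
Check whether z == -4 implies it.
Countermodel: at the initial state tot = 0, u = 0, z = -4, the precondition holds but the weakest precondition fails.
Answer: invalid


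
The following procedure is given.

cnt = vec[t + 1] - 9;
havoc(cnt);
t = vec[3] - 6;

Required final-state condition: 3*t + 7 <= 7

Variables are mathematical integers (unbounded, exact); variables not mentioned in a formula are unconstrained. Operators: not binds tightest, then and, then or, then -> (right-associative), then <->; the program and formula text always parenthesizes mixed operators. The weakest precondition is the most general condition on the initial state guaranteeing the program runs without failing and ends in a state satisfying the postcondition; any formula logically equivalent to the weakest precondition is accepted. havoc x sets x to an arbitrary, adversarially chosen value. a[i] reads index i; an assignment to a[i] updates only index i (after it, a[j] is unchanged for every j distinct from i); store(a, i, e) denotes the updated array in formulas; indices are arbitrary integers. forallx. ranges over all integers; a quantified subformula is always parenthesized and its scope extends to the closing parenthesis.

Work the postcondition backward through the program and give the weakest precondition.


Working backward. After the program, the postcondition 3*t + 7 <= 7 must hold; in canonical form it is 3*t <= 0.
Before t := vec[3] - 6: 3*vec[3] <= 18
Before havoc cnt: 3*vec[3] <= 18
Before cnt := vec[t + 1] - 9: 3*vec[3] <= 18
Answer: WP = 3*vec[3] <= 18


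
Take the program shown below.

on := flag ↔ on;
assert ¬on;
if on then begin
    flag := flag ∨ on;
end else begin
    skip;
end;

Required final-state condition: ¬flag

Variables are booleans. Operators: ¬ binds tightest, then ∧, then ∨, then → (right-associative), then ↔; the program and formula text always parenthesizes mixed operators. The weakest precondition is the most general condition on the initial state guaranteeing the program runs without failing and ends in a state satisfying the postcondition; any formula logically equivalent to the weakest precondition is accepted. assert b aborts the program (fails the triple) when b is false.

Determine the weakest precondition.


Working backward. After the program, ¬flag must hold.
Then branch requires ¬(flag ∨ on); else branch requires ¬flag.
Before the if: (on → (¬(flag ∨ on))) ∧ ((¬on) → (¬flag))
Before assert ¬on: (¬on) ∧ (on → (¬(flag ∨ on))) ∧ ((¬on) → (¬flag))
Before on := flag ↔ on: (¬(flag ↔ on)) ∧ ((flag ↔ on) → (¬(flag ∨ (flag ↔ on)))) ∧ ((¬(flag ↔ on)) → (¬flag))
Answer: WP = (¬(flag ↔ on)) ∧ ((flag ↔ on) → (¬(flag ∨ (flag ↔ on)))) ∧ ((¬(flag ↔ on)) → (¬flag))


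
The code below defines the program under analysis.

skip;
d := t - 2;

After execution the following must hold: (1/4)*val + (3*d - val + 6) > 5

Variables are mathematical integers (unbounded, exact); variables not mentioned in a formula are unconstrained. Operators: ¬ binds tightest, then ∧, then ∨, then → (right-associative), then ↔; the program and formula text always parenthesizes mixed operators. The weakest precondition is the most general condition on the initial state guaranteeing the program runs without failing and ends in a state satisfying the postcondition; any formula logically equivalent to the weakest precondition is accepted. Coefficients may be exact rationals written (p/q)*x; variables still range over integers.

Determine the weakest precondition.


Working backward. After the program, the postcondition (1/4)*val + (3*d - val + 6) > 5 must hold; in canonical form it is 3*d > (3/4)*val - 1.
Before d := t - 2: 3*t > (3/4)*val + 5
Before skip: 3*t > (3/4)*val + 5
Answer: WP = 3*t > (3/4)*val + 5


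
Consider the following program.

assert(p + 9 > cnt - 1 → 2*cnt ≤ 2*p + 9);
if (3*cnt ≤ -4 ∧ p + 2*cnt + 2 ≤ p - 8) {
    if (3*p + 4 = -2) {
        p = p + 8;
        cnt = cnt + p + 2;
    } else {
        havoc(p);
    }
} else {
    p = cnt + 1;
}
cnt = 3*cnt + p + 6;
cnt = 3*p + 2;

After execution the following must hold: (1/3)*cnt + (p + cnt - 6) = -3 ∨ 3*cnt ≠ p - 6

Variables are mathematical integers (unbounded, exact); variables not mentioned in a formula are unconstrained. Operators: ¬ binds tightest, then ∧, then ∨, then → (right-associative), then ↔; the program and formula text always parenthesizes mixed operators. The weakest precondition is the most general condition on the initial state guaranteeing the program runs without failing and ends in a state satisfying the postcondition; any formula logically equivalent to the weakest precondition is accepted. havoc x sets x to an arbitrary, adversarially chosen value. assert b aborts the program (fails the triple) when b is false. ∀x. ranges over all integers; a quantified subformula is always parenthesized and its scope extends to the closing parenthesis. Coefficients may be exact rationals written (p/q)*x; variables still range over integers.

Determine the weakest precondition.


Working backward. After the program, the postcondition (1/3)*cnt + (p + cnt - 6) = -3 ∨ 3*cnt ≠ p - 6 must hold; in canonical form it is (4/3)*cnt + p = 3 ∨ 3*cnt ≠ p - 6.
Before cnt := 3*p + 2: 5*p = 1/3 ∨ 8*p ≠ -12
Before cnt := 3*cnt + p + 6: 5*p = 1/3 ∨ 8*p ≠ -12
Then branch requires (3*p = -6 → (5*p = -119/3 ∨ 8*p ≠ -76)) ∧ ((¬(3*p = -6)) → (∀p_1. (5*p_1 = 1/3 ∨ 8*p_1 ≠ -12))); else branch requires 5*cnt = -14/3 ∨ 8*cnt ≠ -20.
Before the if: ((3*cnt ≤ -4 ∧ 2*cnt ≤ -10) → ((3*p = -6 → (5*p = -119/3 ∨ 8*p ≠ -76)) ∧ ((¬(3*p = -6)) → (∀p_1. (5*p_1 = 1/3 ∨ 8*p_1 ≠ -12))))) ∧ ((¬(3*cnt ≤ -4 ∧ 2*cnt ≤ -10)) → (5*cnt = -14/3 ∨ 8*cnt ≠ -20))
Before assert p + 9 > cnt - 1 → 2*cnt ≤ 2*p + 9: (p > cnt - 10 → 2*cnt ≤ 2*p + 9) ∧ ((3*cnt ≤ -4 ∧ 2*cnt ≤ -10) → ((3*p = -6 → (5*p = -119/3 ∨ 8*p ≠ -76)) ∧ ((¬(3*p = -6)) → (∀p_1. (5*p_1 = 1/3 ∨ 8*p_1 ≠ -12))))) ∧ ((¬(3*cnt ≤ -4 ∧ 2*cnt ≤ -10)) → (5*cnt = -14/3 ∨ 8*cnt ≠ -20))
Answer: WP = (p > cnt - 10 → 2*cnt ≤ 2*p + 9) ∧ ((3*cnt ≤ -4 ∧ 2*cnt ≤ -10) → ((3*p = -6 → (5*p = -119/3 ∨ 8*p ≠ -76)) ∧ ((¬(3*p = -6)) → (∀p_1. (5*p_1 = 1/3 ∨ 8*p_1 ≠ -12))))) ∧ ((¬(3*cnt ≤ -4 ∧ 2*cnt ≤ -10)) → (5*cnt = -14/3 ∨ 8*cnt ≠ -20))


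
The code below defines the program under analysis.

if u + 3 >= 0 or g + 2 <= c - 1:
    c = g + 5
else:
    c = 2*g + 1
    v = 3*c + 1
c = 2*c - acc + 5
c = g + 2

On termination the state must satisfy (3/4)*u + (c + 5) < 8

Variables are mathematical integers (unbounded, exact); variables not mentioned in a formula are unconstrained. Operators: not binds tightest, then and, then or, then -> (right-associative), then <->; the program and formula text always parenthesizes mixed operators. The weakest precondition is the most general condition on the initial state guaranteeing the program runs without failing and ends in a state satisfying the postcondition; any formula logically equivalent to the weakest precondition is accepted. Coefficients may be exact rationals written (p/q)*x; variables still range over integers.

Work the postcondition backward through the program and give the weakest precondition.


Working backward. After the program, the postcondition (3/4)*u + (c + 5) < 8 must hold; in canonical form it is c + (3/4)*u < 3.
Before c := g + 2: g + (3/4)*u < 1
Before c := 2*c - acc + 5: g + (3/4)*u < 1
Then branch requires g + (3/4)*u < 1; else branch requires g + (3/4)*u < 1.
Before the if: ((u >= -3 or g <= c - 3) -> g + (3/4)*u < 1) and ((not (u >= -3 or g <= c - 3)) -> g + (3/4)*u < 1)
Answer: WP = ((u >= -3 or g <= c - 3) -> g + (3/4)*u < 1) and ((not (u >= -3 or g <= c - 3)) -> g + (3/4)*u < 1)


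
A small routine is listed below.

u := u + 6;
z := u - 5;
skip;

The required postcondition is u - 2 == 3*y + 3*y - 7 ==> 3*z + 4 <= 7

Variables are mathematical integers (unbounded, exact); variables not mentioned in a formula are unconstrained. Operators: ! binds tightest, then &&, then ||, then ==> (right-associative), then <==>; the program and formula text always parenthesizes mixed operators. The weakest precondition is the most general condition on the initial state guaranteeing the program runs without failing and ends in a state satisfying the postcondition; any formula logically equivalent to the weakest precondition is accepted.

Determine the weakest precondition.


Working backward. After the program, the postcondition u - 2 == 3*y + 3*y - 7 ==> 3*z + 4 <= 7 must hold; in canonical form it is u == 6*y - 5 ==> 3*z <= 3.
Before skip: u == 6*y - 5 ==> 3*z <= 3
Before z := u - 5: u == 6*y - 5 ==> 3*u <= 18
Before u := u + 6: u == 6*y - 11 ==> 3*u <= 0
Answer: WP = u == 6*y - 11 ==> 3*u <= 0


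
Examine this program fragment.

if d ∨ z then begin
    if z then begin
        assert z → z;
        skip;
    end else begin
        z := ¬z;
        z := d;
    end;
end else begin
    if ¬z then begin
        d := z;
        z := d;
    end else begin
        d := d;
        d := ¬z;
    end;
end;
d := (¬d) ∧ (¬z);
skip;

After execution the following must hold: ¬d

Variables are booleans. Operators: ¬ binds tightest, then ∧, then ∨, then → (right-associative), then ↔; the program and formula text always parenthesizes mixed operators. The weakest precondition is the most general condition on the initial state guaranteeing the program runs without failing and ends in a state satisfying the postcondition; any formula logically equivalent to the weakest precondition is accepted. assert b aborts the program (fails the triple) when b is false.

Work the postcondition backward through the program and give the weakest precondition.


Working backward. After the program, ¬d must hold.
Before skip: ¬d
Before d := (¬d) ∧ (¬z): ¬((¬d) ∧ (¬z))
Then branch requires (z → (¬((¬d) ∧ (¬z)))) ∧ ((¬z) → d); else branch requires (¬z) → z.
Before the if: ((d ∨ z) → ((z → (¬((¬d) ∧ (¬z)))) ∧ ((¬z) → d))) ∧ ((¬(d ∨ z)) → ((¬z) → z))
Answer: WP = ((d ∨ z) → ((z → (¬((¬d) ∧ (¬z)))) ∧ ((¬z) → d))) ∧ ((¬(d ∨ z)) → ((¬z) → z))


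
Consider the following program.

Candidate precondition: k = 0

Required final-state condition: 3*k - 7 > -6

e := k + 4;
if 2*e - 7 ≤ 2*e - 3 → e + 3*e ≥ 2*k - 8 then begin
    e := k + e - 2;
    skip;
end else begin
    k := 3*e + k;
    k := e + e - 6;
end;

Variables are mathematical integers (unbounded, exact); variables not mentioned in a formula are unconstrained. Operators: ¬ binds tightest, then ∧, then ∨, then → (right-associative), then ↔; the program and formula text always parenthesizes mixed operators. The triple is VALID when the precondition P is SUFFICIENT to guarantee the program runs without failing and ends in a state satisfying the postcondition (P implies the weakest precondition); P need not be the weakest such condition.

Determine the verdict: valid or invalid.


Working backward. After the program, the postcondition 3*k - 7 > -6 must hold; in canonical form it is 3*k > 1.
Then branch requires 3*k > 1; else branch requires 6*e > 19.
Before the if: (4*e ≥ 2*k - 8 → 3*k > 1) ∧ ((¬(4*e ≥ 2*k - 8)) → 6*e > 19)
Before e := k + 4: (2*k ≥ -24 → 3*k > 1) ∧ ((¬(2*k ≥ -24)) → 6*k > -5)
The weakest precondition is (2*k ≥ -24 → 3*k > 1) ∧ ((¬(2*k ≥ -24)) → 6*k > -5).
Check whether k = 0 implies it.
Countermodel: at the initial state k = 0, the precondition holds but the weakest precondition fails.
Answer: invalid


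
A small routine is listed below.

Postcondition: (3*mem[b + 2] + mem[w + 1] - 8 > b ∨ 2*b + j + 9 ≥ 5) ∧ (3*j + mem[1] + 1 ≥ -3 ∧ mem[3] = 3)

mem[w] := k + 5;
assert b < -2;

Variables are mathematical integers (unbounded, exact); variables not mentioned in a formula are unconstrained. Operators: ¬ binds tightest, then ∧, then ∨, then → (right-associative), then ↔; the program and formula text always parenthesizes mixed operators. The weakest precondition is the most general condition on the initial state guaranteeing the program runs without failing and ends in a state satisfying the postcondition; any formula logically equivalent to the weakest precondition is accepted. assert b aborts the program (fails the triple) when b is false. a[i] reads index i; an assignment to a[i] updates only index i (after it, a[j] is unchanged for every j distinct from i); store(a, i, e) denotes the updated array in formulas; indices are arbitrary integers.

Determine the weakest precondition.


Working backward. After the program, the postcondition (3*mem[b + 2] + mem[w + 1] - 8 > b ∨ 2*b + j + 9 ≥ 5) ∧ (3*j + mem[1] + 1 ≥ -3 ∧ mem[3] = 3) must hold; in canonical form it is (3*mem[b + 2] + mem[w + 1] > b + 8 ∨ 2*b + j ≥ -4) ∧ mem[1] + 3*j ≥ -4 ∧ mem[3] = 3.
Before assert b < -2: b < -2 ∧ (3*mem[b + 2] + mem[w + 1] > b + 8 ∨ 2*b + j ≥ -4) ∧ mem[1] + 3*j ≥ -4 ∧ mem[3] = 3
Before mem[w] := k + 5: b < -2 ∧ (3*store(mem, w, k + 5)[b + 2] + store(mem, w, k + 5)[w + 1] > b + 8 ∨ 2*b + j ≥ -4) ∧ store(mem, w, k + 5)[1] + 3*j ≥ -4 ∧ store(mem, w, k + 5)[3] = 3
Answer: WP = b < -2 ∧ (3*store(mem, w, k + 5)[b + 2] + store(mem, w, k + 5)[w + 1] > b + 8 ∨ 2*b + j ≥ -4) ∧ store(mem, w, k + 5)[1] + 3*j ≥ -4 ∧ store(mem, w, k + 5)[3] = 3
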